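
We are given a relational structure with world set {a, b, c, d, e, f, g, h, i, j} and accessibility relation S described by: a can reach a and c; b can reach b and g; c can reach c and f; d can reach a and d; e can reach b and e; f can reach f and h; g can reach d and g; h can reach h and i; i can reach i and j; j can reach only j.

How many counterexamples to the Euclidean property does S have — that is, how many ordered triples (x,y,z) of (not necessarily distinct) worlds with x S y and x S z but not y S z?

9

Enumerating: (a,c,a), (b,g,b), (c,f,c), (d,a,d), (e,b,e), (f,h,f), (g,d,g), (h,i,h), (i,j,i).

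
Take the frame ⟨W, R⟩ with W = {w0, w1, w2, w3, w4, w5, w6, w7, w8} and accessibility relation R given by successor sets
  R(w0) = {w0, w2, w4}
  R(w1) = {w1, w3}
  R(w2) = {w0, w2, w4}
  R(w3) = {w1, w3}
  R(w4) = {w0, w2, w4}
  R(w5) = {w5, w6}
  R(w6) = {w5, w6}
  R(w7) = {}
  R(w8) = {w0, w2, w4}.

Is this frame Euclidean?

Euclidean: yes — any two successors of a common world are R-related.

Yes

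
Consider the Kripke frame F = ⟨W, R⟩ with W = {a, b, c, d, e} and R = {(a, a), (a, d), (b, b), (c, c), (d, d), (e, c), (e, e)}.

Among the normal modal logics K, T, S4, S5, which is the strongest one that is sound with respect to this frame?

Reflexive (axiom T): yes — every world is R-related to itself.
Transitive (axiom 4): yes — every two-step R-path is closed by a direct edge.
Euclidean (axiom 5): no — a R d and a R a, but not d R a.
So F validates K, T, S4; S5 would additionally require R to be Euclidean. The strongest is S4.

S4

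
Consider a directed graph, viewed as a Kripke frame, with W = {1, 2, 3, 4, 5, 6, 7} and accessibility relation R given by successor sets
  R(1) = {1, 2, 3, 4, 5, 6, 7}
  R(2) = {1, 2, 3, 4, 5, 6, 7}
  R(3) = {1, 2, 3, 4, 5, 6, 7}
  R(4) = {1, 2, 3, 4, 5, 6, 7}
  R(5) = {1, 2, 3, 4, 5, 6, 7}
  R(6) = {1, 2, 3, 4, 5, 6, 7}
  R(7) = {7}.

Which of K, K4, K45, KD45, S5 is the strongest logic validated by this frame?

K4

Transitive (axiom 4): yes — every two-step R-path is closed by a direct edge.
Euclidean (axiom 5): no — 1 R 7 and 1 R 2, but not 7 R 2.
Serial (axiom D): yes — every world has a successor (e.g. 1 R 1).
Reflexive (axiom T): yes — every world is R-related to itself.
So F validates K, K4; K45 would additionally require R to be Euclidean. The strongest is K4.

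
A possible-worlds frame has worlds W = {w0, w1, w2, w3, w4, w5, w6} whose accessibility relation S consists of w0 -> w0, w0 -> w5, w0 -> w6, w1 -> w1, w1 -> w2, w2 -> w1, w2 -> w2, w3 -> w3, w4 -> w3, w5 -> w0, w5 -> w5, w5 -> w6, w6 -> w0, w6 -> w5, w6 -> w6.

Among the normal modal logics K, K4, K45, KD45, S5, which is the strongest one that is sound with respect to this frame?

Transitive (axiom 4): yes — every two-step S-path is closed by a direct edge.
Euclidean (axiom 5): yes — any two successors of a common world are S-related.
Serial (axiom D): yes — every world has a successor (e.g. w0 S w0).
Reflexive (axiom T): no — w4 is not related to itself.
So F validates K, K4, K45, KD45; S5 would additionally require S to be reflexive. The strongest is KD45.

KD45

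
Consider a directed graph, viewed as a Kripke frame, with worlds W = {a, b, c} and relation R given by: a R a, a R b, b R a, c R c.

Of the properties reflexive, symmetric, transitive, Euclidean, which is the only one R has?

Reflexive: no — b is not related to itself.
Symmetric: yes — every pair in R has its reverse in R.
Transitive: no — b R a and a R b, but not b R b.
Euclidean: no — a R b and a R b, but not b R b.
Only symmetric holds.

symmetric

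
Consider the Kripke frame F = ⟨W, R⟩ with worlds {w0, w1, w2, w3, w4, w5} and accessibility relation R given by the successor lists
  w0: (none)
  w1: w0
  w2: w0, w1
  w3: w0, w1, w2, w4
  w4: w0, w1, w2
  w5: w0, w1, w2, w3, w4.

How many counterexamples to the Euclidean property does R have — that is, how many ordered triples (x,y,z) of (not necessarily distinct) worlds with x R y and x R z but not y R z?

35

Enumerating: (w1,w0,w0), (w2,w0,w0), (w2,w0,w1), (w2,w1,w1), (w3,w0,w0), (w3,w0,w1), (w3,w0,w2), (w3,w0,w4), (w3,w1,w1), (w3,w1,w2), (w3,w1,w4), (w3,w2,w2), … and 23 more.
Total: 35.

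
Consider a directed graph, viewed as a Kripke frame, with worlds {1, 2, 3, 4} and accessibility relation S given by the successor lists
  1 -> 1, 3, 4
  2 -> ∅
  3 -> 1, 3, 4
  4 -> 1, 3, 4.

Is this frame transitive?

Transitive: yes — every two-step S-path is closed by a direct edge.

Yes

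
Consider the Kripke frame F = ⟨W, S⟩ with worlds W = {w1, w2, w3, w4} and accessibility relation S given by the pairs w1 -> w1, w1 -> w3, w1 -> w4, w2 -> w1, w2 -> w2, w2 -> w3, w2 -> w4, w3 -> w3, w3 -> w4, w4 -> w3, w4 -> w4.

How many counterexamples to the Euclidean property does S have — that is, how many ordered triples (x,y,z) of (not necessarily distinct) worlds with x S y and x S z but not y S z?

Enumerating: (w1,w3,w1), (w1,w4,w1), (w2,w1,w2), (w2,w3,w1), (w2,w3,w2), (w2,w4,w1), (w2,w4,w2).

7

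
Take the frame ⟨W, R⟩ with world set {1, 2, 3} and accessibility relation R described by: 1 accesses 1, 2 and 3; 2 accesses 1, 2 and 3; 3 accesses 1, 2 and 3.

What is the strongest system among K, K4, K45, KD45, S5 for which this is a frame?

S5

Transitive (axiom 4): yes — every two-step R-path is closed by a direct edge.
Euclidean (axiom 5): yes — any two successors of a common world are R-related.
Serial (axiom D): yes — every world has a successor (e.g. 1 R 1).
Reflexive (axiom T): yes — every world is R-related to itself.
So F validates K, K4, K45, KD45, S5. The strongest is S5.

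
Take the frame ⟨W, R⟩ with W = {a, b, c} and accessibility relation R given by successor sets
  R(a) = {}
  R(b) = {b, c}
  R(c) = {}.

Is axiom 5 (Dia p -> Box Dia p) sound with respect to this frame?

No

The schema 5 characterises exactly the Euclidean frames.
Euclidean: no — b R c and b R b, but not c R b.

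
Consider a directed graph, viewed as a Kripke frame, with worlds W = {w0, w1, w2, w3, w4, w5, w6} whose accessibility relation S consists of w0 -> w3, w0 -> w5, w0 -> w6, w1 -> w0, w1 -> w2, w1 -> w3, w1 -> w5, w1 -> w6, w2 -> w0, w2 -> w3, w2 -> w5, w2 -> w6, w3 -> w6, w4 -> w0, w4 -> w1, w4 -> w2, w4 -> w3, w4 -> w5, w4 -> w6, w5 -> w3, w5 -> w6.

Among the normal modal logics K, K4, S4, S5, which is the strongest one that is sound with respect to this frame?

Transitive (axiom 4): yes — every two-step S-path is closed by a direct edge.
Reflexive (axiom T): no — w0 is not related to itself.
Euclidean (axiom 5): no — w0 S w3 and w0 S w5, but not w3 S w5.
So F validates K, K4; S4 would additionally require S to be reflexive. The strongest is K4.

K4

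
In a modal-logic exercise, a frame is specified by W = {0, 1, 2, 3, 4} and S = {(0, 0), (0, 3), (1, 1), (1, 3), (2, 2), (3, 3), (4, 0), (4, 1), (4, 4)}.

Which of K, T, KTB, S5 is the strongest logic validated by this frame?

T

Reflexive (axiom T): yes — every world is S-related to itself.
Symmetric (axiom B): no — 0 S 3 but not 3 S 0.
Euclidean (axiom 5): no — 4 S 0 and 4 S 1, but not 0 S 1.
So F validates K, T; KTB would additionally require S to be symmetric. The strongest is T.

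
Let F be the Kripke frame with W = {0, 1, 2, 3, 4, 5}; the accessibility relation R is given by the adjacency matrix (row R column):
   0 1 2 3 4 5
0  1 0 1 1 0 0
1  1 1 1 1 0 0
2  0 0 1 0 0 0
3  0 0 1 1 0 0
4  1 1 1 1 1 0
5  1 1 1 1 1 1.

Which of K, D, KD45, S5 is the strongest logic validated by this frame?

D

Serial (axiom D): yes — every world has a successor (e.g. 0 R 0).
Euclidean (axiom 5): no — 0 R 2 and 0 R 3, but not 2 R 3.
Transitive (axiom 4): yes — every two-step R-path is closed by a direct edge.
Reflexive (axiom T): yes — every world is R-related to itself.
So F validates K, D; KD45 would additionally require R to be Euclidean. The strongest is D.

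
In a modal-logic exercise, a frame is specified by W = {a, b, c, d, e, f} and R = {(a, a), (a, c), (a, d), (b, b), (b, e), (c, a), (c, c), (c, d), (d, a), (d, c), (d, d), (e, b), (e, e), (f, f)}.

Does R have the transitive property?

Transitive: yes — every two-step R-path is closed by a direct edge.

Yes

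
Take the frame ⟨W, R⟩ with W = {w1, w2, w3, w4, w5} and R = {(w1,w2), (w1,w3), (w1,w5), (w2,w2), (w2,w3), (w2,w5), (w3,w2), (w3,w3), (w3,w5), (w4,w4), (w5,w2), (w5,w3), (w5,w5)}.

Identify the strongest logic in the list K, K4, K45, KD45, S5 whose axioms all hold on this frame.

KD45

Transitive (axiom 4): yes — every two-step R-path is closed by a direct edge.
Euclidean (axiom 5): yes — any two successors of a common world are R-related.
Serial (axiom D): yes — every world has a successor (e.g. w1 R w2).
Reflexive (axiom T): no — w1 is not related to itself.
So F validates K, K4, K45, KD45; S5 would additionally require R to be reflexive. The strongest is KD45.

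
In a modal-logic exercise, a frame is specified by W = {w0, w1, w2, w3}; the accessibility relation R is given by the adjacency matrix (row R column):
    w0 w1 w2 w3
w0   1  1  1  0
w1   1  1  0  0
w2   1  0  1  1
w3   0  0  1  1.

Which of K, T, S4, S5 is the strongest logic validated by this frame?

T

Reflexive (axiom T): yes — every world is R-related to itself.
Transitive (axiom 4): no — w0 R w2 and w2 R w3, but not w0 R w3.
Euclidean (axiom 5): no — w0 R w1 and w0 R w2, but not w1 R w2.
So F validates K, T; S4 would additionally require R to be transitive. The strongest is T.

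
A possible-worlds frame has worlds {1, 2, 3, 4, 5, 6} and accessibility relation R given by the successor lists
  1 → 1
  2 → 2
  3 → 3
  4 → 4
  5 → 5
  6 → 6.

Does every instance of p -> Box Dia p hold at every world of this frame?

Yes

Axiom B corresponds to the accessibility relation being symmetric.
Symmetric: yes — every pair in R has its reverse in R.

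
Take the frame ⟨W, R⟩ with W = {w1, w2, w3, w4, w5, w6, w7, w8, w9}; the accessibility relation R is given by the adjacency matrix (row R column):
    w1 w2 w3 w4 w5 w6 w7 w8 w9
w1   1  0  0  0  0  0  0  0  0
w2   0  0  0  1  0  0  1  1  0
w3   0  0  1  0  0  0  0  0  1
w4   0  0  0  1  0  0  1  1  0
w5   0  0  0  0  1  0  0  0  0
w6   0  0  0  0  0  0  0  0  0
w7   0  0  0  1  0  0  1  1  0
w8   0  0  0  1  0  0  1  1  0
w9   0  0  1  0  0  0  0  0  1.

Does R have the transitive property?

Transitive: yes — every two-step R-path is closed by a direct edge.

Yes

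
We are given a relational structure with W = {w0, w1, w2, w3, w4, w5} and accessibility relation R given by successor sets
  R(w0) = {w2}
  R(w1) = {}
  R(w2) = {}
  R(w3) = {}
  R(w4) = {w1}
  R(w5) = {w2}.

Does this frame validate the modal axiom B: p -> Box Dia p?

No

By correspondence theory, B is valid on a frame iff R is symmetric.
Symmetric: no — w0 R w2 but not w2 R w0.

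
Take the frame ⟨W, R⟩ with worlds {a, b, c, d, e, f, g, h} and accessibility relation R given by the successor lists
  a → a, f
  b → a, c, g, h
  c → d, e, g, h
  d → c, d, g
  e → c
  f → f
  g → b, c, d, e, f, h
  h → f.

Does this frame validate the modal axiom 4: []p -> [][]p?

By correspondence theory, 4 is valid on a frame iff R is transitive.
Transitive: no — b R a and a R f, but not b R f.

No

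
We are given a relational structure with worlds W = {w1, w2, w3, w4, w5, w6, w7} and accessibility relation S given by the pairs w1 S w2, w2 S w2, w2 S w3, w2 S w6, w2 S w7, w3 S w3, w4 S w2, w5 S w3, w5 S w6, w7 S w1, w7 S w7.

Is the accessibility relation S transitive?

Transitive: no — w1 S w2 and w2 S w3, but not w1 S w3.

No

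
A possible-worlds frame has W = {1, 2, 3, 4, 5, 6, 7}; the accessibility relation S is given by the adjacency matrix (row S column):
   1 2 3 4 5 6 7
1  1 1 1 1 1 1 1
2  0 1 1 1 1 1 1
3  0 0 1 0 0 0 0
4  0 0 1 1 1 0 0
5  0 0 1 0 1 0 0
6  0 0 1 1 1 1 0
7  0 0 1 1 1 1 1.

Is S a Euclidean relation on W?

Euclidean: no — 1 S 3 and 1 S 2, but not 3 S 2.

No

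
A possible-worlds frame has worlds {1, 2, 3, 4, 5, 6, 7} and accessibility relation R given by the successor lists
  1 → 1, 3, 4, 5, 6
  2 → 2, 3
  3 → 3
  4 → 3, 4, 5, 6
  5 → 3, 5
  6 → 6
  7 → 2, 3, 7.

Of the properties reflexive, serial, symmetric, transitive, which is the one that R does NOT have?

symmetric

Reflexive: yes — every world is R-related to itself.
Serial: yes — every world has a successor (e.g. 1 R 1).
Symmetric: no — 1 R 3 but not 3 R 1.
Transitive: yes — every two-step R-path is closed by a direct edge.
Only symmetric fails.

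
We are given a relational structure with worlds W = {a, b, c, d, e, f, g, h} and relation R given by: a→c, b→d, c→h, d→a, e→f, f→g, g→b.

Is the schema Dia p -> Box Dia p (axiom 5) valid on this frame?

No

The schema 5 characterises exactly the Euclidean frames.
Euclidean: no — a R c and a R c, but not c R c.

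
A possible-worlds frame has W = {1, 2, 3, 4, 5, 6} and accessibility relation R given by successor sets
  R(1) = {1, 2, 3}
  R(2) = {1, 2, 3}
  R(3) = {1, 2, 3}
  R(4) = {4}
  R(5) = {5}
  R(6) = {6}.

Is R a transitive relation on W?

Transitive: yes — every two-step R-path is closed by a direct edge.

Yes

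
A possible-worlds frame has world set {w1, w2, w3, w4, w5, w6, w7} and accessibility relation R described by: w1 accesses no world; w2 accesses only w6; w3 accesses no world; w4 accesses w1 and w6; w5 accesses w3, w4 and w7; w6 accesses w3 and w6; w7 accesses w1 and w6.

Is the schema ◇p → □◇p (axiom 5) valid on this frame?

No

The schema 5 characterises exactly the Euclidean frames.
Euclidean: no — w4 R w1 and w4 R w6, but not w1 R w6.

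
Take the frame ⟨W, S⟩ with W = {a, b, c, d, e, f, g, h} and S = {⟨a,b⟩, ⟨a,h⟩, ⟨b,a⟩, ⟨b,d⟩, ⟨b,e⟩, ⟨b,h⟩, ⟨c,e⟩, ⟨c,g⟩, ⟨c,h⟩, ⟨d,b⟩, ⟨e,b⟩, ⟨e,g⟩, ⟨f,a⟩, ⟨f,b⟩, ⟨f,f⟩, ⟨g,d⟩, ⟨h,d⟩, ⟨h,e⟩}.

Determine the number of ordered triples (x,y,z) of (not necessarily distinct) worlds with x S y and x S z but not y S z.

37

Enumerating: (a,b,b), (a,h,b), (a,h,h), (b,a,a), (b,a,d), (b,a,e), (b,d,a), (b,d,d), (b,d,e), (b,d,h), (b,e,a), (b,e,d), … and 25 more.
Total: 37.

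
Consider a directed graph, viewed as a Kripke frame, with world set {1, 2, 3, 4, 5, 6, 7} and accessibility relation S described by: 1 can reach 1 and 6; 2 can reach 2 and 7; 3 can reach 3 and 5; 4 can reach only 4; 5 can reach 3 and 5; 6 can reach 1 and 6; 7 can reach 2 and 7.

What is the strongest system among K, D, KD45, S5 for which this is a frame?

S5

Serial (axiom D): yes — every world has a successor (e.g. 1 S 1).
Euclidean (axiom 5): yes — any two successors of a common world are S-related.
Transitive (axiom 4): yes — every two-step S-path is closed by a direct edge.
Reflexive (axiom T): yes — every world is S-related to itself.
So F validates K, D, KD45, S5. The strongest is S5.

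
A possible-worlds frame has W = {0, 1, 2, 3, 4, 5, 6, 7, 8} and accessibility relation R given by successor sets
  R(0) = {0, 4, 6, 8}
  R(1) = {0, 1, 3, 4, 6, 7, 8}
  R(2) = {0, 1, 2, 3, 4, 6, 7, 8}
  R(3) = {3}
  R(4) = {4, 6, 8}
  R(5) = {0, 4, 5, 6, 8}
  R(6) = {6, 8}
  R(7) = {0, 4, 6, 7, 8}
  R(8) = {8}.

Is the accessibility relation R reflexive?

Reflexive: yes — every world is R-related to itself.

Yes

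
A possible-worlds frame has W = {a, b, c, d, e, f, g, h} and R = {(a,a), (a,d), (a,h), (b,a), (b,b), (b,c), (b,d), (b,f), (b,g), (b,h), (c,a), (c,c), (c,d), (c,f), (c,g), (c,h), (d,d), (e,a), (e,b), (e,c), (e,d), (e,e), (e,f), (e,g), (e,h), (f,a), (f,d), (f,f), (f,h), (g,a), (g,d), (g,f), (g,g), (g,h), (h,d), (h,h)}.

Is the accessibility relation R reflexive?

Yes

Reflexive: yes — every world is R-related to itself.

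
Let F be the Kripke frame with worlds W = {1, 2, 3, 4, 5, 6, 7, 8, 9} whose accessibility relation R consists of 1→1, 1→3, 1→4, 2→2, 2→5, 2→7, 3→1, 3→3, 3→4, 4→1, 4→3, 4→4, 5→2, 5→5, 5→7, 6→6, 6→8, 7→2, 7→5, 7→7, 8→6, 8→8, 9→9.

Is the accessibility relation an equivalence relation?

Reflexive: yes — every world is R-related to itself.
Symmetric: yes — every pair in R has its reverse in R.
Transitive: yes — every two-step R-path is closed by a direct edge.
So R is an equivalence relation.

Yes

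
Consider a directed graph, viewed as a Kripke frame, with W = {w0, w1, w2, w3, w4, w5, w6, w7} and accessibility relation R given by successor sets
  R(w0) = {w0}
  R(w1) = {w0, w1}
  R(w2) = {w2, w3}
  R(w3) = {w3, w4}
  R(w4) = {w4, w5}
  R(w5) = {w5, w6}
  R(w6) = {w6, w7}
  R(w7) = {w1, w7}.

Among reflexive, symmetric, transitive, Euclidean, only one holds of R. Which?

reflexive

Reflexive: yes — every world is R-related to itself.
Symmetric: no — w1 R w0 but not w0 R w1.
Transitive: no — w2 R w3 and w3 R w4, but not w2 R w4.
Euclidean: no — w1 R w0 and w1 R w1, but not w0 R w1.
Only reflexive holds.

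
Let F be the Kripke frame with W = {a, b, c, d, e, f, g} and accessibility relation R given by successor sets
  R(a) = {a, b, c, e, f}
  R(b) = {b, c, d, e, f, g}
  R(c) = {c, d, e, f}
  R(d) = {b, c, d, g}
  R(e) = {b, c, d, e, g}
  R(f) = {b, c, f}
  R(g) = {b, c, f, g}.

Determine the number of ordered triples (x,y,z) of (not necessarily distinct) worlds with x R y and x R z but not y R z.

Enumerating: (a,b,a), (a,c,a), (a,c,b), (a,e,a), (a,e,f), (a,f,a), (a,f,e), (b,c,b), (b,c,g), (b,d,e), (b,d,f), (b,e,f), … and 22 more.
Total: 34.

34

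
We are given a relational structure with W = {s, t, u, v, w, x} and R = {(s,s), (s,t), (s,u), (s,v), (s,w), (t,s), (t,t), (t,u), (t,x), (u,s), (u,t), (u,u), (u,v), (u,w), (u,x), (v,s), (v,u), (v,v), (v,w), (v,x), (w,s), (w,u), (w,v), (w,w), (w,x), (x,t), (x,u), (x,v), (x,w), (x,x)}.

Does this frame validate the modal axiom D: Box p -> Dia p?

By correspondence theory, D is valid on a frame iff R is serial.
Serial: yes — every world has a successor (e.g. s R s).

Yes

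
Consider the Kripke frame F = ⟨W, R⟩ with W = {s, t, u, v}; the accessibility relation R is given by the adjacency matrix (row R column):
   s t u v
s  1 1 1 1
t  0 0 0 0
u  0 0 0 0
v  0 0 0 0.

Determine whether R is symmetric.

Symmetric: no — s R t but not t R s.

No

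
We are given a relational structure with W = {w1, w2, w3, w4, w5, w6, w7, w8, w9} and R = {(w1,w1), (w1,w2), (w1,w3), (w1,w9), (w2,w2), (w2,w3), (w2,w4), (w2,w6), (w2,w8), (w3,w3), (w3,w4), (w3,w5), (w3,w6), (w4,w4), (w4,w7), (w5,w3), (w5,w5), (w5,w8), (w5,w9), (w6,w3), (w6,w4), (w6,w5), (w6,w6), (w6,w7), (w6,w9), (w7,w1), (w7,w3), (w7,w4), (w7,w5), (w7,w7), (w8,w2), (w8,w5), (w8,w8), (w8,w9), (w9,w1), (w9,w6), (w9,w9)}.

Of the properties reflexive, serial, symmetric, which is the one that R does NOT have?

Reflexive: yes — every world is R-related to itself.
Serial: yes — every world has a successor (e.g. w1 R w1).
Symmetric: no — w1 R w2 but not w2 R w1.
Only symmetric fails.

symmetric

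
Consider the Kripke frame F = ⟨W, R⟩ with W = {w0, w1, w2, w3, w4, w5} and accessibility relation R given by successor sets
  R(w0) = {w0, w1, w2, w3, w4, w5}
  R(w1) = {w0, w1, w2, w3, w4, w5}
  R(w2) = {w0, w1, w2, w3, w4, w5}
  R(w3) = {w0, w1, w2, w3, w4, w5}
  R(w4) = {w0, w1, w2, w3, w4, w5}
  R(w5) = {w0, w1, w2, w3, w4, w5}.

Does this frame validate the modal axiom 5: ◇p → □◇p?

Yes

By correspondence theory, 5 is valid on a frame iff R is Euclidean.
Euclidean: yes — any two successors of a common world are R-related.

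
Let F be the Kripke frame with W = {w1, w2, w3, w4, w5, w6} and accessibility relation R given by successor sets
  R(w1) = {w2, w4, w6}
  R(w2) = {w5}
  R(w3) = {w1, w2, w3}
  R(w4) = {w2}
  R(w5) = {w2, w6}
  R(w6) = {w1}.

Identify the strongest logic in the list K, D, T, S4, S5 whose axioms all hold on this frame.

Serial (axiom D): yes — every world has a successor (e.g. w1 R w2).
Reflexive (axiom T): no — w1 is not related to itself.
Transitive (axiom 4): no — w1 R w2 and w2 R w5, but not w1 R w5.
Euclidean (axiom 5): no — w1 R w2 and w1 R w4, but not w2 R w4.
So F validates K, D; T would additionally require R to be reflexive. The strongest is D.

D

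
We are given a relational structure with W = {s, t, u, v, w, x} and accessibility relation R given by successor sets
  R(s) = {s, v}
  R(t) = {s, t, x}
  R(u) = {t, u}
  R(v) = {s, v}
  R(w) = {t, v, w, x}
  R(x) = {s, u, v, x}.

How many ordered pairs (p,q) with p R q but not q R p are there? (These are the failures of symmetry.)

Enumerating: (t,s), (t,x), (u,t), (w,t), (w,v), (w,x), (x,s), (x,u), (x,v).

9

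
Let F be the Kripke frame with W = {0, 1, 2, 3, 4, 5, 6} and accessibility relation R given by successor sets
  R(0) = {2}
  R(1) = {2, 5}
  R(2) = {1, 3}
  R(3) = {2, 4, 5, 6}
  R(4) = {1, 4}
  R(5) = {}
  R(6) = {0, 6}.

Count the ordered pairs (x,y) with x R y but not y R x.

Enumerating: (0,2), (1,5), (3,4), (3,5), (3,6), (4,1), (6,0).

7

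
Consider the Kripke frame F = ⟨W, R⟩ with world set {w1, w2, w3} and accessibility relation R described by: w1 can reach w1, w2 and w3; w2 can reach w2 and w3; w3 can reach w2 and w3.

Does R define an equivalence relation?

No

Reflexive: yes — every world is R-related to itself.
Symmetric: no — w1 R w2 but not w2 R w1.
Transitive: yes — every two-step R-path is closed by a direct edge.
So R is not an equivalence relation.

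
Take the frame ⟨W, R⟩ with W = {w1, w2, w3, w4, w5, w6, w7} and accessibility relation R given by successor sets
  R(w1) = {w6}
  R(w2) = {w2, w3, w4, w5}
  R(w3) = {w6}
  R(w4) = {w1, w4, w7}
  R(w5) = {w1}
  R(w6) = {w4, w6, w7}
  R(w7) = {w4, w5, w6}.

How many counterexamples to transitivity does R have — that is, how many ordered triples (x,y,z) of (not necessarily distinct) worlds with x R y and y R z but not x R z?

18

Enumerating: (w1,w6,w4), (w1,w6,w7), (w2,w3,w6), (w2,w4,w1), (w2,w4,w7), (w2,w5,w1), (w3,w6,w4), (w3,w6,w7), (w4,w1,w6), (w4,w7,w5), (w4,w7,w6), (w5,w1,w6), (w6,w4,w1), (w6,w7,w5), (w7,w4,w1), (w7,w4,w7), (w7,w5,w1), (w7,w6,w7).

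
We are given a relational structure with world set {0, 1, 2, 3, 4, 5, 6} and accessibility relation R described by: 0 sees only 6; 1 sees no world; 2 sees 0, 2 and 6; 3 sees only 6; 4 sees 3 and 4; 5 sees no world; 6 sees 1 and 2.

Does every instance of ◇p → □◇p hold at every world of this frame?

The schema 5 characterises exactly the Euclidean frames.
Euclidean: no — 2 R 6 and 2 R 0, but not 6 R 0.

No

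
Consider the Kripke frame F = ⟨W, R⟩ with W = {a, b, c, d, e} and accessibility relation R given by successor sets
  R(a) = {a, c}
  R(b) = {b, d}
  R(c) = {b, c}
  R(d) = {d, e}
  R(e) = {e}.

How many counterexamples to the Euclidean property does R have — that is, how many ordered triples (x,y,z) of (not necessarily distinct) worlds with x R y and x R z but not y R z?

4

Enumerating: (a,c,a), (b,d,b), (c,b,c), (d,e,d).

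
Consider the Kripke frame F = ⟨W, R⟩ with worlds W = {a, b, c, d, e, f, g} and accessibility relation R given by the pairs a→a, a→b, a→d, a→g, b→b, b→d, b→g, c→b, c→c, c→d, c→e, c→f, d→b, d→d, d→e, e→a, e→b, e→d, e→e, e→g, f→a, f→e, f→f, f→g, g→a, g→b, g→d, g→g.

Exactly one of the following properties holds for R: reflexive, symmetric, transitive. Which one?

reflexive

Reflexive: yes — every world is R-related to itself.
Symmetric: no — a R b but not b R a.
Transitive: no — a R d and d R e, but not a R e.
Only reflexive holds.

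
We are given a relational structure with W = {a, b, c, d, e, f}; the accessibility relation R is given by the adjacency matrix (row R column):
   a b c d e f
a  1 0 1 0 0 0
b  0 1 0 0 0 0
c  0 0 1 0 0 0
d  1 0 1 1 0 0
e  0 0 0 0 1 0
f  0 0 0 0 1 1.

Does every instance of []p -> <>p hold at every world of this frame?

Yes

By correspondence theory, D is valid on a frame iff R is serial.
Serial: yes — every world has a successor (e.g. a R a).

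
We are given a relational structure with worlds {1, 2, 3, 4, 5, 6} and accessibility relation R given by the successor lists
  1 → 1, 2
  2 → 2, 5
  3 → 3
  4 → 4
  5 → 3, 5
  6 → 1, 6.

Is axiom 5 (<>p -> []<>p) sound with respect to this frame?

The schema 5 characterises exactly the Euclidean frames.
Euclidean: no — 1 R 2 and 1 R 1, but not 2 R 1.

No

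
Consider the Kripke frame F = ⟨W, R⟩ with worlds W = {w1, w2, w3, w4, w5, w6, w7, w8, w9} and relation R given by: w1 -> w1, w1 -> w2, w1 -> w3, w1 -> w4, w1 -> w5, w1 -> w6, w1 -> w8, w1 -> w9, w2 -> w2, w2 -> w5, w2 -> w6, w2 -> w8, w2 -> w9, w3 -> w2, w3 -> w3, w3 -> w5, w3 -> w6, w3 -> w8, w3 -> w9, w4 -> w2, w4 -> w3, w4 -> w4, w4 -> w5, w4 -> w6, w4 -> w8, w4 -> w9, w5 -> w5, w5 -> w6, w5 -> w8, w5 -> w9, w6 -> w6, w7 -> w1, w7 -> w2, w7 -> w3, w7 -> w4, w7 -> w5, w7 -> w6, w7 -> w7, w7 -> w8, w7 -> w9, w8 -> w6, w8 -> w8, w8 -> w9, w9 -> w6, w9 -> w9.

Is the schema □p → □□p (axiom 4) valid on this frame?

Axiom 4 corresponds to the accessibility relation being transitive.
Transitive: yes — every two-step R-path is closed by a direct edge.

Yes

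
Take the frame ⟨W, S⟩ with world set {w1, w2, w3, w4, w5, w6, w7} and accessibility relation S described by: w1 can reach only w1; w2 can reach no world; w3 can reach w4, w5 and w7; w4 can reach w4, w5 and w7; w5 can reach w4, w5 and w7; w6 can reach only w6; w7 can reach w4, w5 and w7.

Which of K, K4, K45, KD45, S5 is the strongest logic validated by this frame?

Transitive (axiom 4): yes — every two-step S-path is closed by a direct edge.
Euclidean (axiom 5): yes — any two successors of a common world are S-related.
Serial (axiom D): no — w2 has no S-successor.
Reflexive (axiom T): no — w2 is not related to itself.
So F validates K, K4, K45; KD45 would additionally require S to be serial. The strongest is K45.

K45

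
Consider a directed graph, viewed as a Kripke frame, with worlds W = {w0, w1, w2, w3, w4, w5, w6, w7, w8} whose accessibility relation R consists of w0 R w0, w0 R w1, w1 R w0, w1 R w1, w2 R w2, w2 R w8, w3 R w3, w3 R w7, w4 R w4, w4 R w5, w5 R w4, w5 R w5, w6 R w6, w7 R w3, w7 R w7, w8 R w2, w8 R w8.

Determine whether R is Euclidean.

Yes

Euclidean: yes — any two successors of a common world are R-related.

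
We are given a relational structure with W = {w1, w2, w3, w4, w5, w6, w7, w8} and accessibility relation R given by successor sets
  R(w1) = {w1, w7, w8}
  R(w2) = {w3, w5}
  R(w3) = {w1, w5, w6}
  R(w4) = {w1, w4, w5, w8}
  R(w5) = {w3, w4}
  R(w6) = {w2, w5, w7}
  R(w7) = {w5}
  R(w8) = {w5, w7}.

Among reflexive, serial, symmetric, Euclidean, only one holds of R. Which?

serial

Reflexive: no — w2 is not related to itself.
Serial: yes — every world has a successor (e.g. w1 R w1).
Symmetric: no — w1 R w7 but not w7 R w1.
Euclidean: no — w1 R w7 and w1 R w8, but not w7 R w8.
Only serial holds.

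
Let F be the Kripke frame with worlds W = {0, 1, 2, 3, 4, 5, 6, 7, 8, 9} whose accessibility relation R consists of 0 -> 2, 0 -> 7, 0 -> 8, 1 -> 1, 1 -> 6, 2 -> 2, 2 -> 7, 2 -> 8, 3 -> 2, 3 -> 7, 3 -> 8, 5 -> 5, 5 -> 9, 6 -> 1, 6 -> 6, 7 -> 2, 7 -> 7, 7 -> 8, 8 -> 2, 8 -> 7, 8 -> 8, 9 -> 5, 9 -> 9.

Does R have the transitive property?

Transitive: yes — every two-step R-path is closed by a direct edge.

Yes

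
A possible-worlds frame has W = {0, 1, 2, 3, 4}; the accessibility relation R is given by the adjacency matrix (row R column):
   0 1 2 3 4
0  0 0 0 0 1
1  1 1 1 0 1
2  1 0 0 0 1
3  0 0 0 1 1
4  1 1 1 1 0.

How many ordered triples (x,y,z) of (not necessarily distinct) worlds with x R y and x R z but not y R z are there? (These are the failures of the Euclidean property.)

21

Enumerating: (0,4,4), (1,0,0), (1,0,1), (1,0,2), (1,2,1), (1,2,2), (1,4,4), (2,0,0), (2,4,4), (3,4,4), (4,0,0), (4,0,1), … and 9 more.
Total: 21.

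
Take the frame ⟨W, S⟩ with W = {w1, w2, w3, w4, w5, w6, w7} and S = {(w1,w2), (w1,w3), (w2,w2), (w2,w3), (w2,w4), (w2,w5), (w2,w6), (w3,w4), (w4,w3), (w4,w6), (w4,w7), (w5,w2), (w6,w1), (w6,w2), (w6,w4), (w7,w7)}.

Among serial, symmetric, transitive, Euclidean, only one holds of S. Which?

serial

Serial: yes — every world has a successor (e.g. w1 S w2).
Symmetric: no — w1 S w2 but not w2 S w1.
Transitive: no — w1 S w2 and w2 S w4, but not w1 S w4.
Euclidean: no — w1 S w3 and w1 S w2, but not w3 S w2.
Only serial holds.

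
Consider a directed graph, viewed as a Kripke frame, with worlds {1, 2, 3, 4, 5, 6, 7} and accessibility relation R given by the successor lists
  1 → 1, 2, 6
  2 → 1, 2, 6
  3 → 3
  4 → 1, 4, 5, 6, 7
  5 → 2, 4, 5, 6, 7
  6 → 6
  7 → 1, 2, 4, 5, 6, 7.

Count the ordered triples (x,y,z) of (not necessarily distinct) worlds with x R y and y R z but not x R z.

Enumerating: (4,1,2), (4,5,2), (4,7,2), (5,2,1), (5,4,1), (5,7,1).

6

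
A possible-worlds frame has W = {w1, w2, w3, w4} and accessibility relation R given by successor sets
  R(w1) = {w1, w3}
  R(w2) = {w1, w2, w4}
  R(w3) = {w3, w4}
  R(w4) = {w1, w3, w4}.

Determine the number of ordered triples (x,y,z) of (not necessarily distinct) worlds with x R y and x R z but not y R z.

6

Enumerating: (w1,w3,w1), (w2,w1,w2), (w2,w1,w4), (w2,w4,w2), (w4,w1,w4), (w4,w3,w1).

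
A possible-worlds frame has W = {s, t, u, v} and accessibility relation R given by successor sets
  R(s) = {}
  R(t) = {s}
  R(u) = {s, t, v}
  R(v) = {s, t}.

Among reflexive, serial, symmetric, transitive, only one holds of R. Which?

Reflexive: no — s is not related to itself.
Serial: no — s has no R-successor.
Symmetric: no — t R s but not s R t.
Transitive: yes — every two-step R-path is closed by a direct edge.
Only transitive holds.

transitive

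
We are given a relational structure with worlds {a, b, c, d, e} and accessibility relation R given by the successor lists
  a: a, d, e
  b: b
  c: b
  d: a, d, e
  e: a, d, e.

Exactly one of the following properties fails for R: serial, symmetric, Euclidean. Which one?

symmetric

Serial: yes — every world has a successor (e.g. a R a).
Symmetric: no — c R b but not b R c.
Euclidean: yes — any two successors of a common world are R-related.
Only symmetric fails.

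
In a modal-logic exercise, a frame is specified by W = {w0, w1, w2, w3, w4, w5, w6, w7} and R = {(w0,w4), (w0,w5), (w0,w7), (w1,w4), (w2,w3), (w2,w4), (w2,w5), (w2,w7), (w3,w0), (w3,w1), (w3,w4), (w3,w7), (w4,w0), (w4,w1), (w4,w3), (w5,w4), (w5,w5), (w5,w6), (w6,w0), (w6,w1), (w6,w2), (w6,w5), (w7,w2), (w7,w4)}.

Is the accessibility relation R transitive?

No

Transitive: no — w0 R w4 and w4 R w1, but not w0 R w1.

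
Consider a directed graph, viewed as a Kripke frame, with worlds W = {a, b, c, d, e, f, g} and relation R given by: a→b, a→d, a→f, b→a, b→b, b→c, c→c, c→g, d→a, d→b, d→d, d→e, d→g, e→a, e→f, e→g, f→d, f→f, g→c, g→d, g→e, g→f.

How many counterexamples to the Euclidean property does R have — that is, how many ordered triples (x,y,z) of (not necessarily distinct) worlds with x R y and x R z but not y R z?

Enumerating: (a,b,d), (a,b,f), (a,d,f), (a,f,b), (b,a,a), (b,a,c), (b,c,a), (b,c,b), (c,g,g), (d,a,a), (d,a,e), (d,a,g), … and 26 more.
Total: 38.

38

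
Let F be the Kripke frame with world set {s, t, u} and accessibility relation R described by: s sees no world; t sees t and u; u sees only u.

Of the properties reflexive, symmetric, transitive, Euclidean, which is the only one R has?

transitive

Reflexive: no — s is not related to itself.
Symmetric: no — t R u but not u R t.
Transitive: yes — every two-step R-path is closed by a direct edge.
Euclidean: no — t R u and t R t, but not u R t.
Only transitive holds.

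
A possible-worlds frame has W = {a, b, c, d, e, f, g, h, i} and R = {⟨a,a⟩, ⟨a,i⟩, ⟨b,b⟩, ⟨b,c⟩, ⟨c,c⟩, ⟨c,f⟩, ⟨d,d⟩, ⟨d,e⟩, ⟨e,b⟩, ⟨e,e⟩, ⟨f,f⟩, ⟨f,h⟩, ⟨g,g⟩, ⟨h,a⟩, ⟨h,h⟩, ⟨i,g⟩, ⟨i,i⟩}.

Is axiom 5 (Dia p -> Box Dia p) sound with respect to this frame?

Axiom 5 corresponds to the accessibility relation being Euclidean.
Euclidean: no — a R i and a R a, but not i R a.

No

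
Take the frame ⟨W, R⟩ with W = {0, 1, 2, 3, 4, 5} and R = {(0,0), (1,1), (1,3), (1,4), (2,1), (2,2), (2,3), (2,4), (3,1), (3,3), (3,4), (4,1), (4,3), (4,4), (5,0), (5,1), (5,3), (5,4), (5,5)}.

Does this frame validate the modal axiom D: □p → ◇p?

The schema D characterises exactly the serial frames.
Serial: yes — every world has a successor (e.g. 0 R 0).

Yes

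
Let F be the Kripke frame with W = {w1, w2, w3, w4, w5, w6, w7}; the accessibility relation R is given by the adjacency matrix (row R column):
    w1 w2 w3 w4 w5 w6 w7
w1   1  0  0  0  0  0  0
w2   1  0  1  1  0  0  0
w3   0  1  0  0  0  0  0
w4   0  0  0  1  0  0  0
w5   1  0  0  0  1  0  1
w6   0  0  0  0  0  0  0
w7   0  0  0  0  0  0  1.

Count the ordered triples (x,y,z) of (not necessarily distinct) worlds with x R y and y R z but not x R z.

Enumerating: (w2,w3,w2), (w3,w2,w1), (w3,w2,w3), (w3,w2,w4).

4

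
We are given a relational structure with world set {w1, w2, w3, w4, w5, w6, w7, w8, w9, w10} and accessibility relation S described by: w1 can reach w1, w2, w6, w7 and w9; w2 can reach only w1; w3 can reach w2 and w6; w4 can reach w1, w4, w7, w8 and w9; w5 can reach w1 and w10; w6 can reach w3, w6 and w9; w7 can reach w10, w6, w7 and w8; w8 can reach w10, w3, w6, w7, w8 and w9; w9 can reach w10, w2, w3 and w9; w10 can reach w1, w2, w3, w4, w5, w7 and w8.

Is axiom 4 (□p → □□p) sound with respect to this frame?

The schema 4 characterises exactly the transitive frames.
Transitive: no — w1 S w6 and w6 S w3, but not w1 S w3.

No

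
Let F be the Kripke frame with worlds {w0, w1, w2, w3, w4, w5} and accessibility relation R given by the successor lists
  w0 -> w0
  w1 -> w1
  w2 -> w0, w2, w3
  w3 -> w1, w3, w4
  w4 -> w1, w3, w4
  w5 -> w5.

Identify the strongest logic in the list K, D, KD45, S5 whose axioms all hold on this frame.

D

Serial (axiom D): yes — every world has a successor (e.g. w0 R w0).
Euclidean (axiom 5): no — w2 R w0 and w2 R w3, but not w0 R w3.
Transitive (axiom 4): no — w2 R w3 and w3 R w1, but not w2 R w1.
Reflexive (axiom T): yes — every world is R-related to itself.
So F validates K, D; KD45 would additionally require R to be Euclidean and transitive. The strongest is D.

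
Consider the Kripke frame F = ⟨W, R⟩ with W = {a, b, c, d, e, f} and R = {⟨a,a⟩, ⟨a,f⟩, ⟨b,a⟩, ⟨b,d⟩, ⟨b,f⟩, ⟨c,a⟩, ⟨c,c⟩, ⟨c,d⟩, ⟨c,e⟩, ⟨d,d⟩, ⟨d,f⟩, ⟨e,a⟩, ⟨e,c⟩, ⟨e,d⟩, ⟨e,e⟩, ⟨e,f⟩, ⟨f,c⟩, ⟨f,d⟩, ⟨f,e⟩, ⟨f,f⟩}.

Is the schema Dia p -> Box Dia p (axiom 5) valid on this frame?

No

The schema 5 characterises exactly the Euclidean frames.
Euclidean: no — b R a and b R d, but not a R d.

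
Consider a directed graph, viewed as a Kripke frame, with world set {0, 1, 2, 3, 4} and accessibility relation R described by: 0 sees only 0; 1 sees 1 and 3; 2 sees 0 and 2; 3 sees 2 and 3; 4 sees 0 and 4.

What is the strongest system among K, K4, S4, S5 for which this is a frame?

K

Transitive (axiom 4): no — 1 R 3 and 3 R 2, but not 1 R 2.
Reflexive (axiom T): yes — every world is R-related to itself.
Euclidean (axiom 5): no — 1 R 3 and 1 R 1, but not 3 R 1.
So F validates K; K4 would additionally require R to be transitive. The strongest is K.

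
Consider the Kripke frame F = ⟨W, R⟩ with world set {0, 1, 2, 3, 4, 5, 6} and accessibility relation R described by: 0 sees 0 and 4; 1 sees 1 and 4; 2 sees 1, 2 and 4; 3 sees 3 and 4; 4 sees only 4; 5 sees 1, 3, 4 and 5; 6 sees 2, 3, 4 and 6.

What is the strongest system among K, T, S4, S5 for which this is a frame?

T

Reflexive (axiom T): yes — every world is R-related to itself.
Transitive (axiom 4): no — 6 R 2 and 2 R 1, but not 6 R 1.
Euclidean (axiom 5): no — 2 R 4 and 2 R 1, but not 4 R 1.
So F validates K, T; S4 would additionally require R to be transitive. The strongest is T.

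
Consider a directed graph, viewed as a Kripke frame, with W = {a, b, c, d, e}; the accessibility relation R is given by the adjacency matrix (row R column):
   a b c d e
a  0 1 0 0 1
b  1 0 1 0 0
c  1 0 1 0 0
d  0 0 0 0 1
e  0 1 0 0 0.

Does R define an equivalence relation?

Reflexive: no — a is not related to itself.
Symmetric: no — a R e but not e R a.
Transitive: no — a R b and b R c, but not a R c.
So R is not an equivalence relation.

No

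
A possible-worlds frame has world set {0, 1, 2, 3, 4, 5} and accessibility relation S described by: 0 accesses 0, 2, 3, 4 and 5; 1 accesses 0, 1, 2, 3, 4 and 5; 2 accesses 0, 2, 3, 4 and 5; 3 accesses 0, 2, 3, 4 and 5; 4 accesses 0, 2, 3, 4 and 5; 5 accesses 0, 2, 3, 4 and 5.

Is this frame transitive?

Yes

Transitive: yes — every two-step S-path is closed by a direct edge.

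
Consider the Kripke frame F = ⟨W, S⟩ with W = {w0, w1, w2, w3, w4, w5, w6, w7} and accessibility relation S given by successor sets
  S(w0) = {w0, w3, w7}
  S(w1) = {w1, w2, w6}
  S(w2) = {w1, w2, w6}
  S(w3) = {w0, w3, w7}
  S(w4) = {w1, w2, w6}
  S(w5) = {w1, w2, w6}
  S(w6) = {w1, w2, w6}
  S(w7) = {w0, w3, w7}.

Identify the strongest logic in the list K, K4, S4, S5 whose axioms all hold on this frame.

Transitive (axiom 4): yes — every two-step S-path is closed by a direct edge.
Reflexive (axiom T): no — w4 is not related to itself.
Euclidean (axiom 5): yes — any two successors of a common world are S-related.
So F validates K, K4; S4 would additionally require S to be reflexive. The strongest is K4.

K4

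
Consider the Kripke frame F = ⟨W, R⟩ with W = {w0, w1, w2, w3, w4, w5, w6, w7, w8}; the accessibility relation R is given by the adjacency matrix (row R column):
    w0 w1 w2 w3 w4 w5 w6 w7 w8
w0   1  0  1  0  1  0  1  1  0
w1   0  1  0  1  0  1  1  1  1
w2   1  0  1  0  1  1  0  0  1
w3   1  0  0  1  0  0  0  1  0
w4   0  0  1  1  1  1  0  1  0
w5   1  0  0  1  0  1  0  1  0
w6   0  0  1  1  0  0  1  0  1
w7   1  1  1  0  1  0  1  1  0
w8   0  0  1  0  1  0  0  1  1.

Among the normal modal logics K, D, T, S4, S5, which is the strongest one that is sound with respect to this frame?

Serial (axiom D): yes — every world has a successor (e.g. w0 R w0).
Reflexive (axiom T): yes — every world is R-related to itself.
Transitive (axiom 4): no — w0 R w2 and w2 R w5, but not w0 R w5.
Euclidean (axiom 5): no — w0 R w2 and w0 R w6, but not w2 R w6.
So F validates K, D, T; S4 would additionally require R to be transitive. The strongest is T.

T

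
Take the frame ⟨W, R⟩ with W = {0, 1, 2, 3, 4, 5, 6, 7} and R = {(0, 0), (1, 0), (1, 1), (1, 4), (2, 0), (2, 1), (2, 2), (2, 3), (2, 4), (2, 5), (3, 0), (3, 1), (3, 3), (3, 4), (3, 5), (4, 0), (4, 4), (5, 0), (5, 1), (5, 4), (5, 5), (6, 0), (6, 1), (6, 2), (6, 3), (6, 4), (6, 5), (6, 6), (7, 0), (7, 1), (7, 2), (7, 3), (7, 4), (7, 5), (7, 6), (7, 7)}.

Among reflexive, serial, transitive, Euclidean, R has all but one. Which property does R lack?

Reflexive: yes — every world is R-related to itself.
Serial: yes — every world has a successor (e.g. 0 R 0).
Transitive: yes — every two-step R-path is closed by a direct edge.
Euclidean: no — 1 R 0 and 1 R 4, but not 0 R 4.
Only Euclidean fails.

Euclidean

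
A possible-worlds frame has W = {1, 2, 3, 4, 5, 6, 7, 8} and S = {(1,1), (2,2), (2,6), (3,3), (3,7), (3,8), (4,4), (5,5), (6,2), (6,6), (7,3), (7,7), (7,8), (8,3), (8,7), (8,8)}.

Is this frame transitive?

Yes

Transitive: yes — every two-step S-path is closed by a direct edge.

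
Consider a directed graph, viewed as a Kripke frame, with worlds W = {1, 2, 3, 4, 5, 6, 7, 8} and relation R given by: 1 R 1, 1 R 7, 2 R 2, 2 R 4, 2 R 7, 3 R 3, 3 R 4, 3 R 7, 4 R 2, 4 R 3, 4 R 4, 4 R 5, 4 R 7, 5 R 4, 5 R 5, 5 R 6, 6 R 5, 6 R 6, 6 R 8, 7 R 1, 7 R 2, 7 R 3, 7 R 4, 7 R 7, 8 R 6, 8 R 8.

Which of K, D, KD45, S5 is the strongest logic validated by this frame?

Serial (axiom D): yes — every world has a successor (e.g. 1 R 1).
Euclidean (axiom 5): no — 4 R 2 and 4 R 3, but not 2 R 3.
Transitive (axiom 4): no — 1 R 7 and 7 R 2, but not 1 R 2.
Reflexive (axiom T): yes — every world is R-related to itself.
So F validates K, D; KD45 would additionally require R to be Euclidean and transitive. The strongest is D.

D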